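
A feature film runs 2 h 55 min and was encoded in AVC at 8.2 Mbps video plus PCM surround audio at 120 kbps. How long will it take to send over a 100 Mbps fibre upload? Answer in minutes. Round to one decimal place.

2 h 55 min = 175 min = 10500 s
Audio: 120 kbps = 0.120 Mbps.
Total bitrate: 8.320 Mbps.
File: 8.320 Mbps × 10500 s = 87360.0 Mb.
At 100 Mbps: 87360.0 / 100 = 873.6 s ≈ 14.6 minutes.

14.6 minutes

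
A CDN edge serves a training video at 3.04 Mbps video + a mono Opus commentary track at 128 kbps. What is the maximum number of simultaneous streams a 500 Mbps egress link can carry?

Audio: 128 kbps = 0.128 Mbps.
Per-viewer media rate: 3.168 Mbps.
500 Mbps = 500.0 Mbps; 500.0 / 3.168 = 157.83 → 157 viewers.

157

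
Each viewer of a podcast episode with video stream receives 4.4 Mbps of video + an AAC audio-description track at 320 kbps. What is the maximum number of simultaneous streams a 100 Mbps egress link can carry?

Audio: 320 kbps = 0.320 Mbps.
Per-viewer media rate: 4.720 Mbps.
100 Mbps = 100.0 Mbps; 100.0 / 4.720 = 21.19 → 21 viewers.

21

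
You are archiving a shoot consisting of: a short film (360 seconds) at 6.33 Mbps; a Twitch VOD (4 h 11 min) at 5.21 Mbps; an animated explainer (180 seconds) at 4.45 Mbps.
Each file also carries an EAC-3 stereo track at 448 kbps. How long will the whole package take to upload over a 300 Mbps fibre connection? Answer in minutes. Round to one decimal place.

4.9 minutes

Audio: 448 kbps = 0.448 Mbps.
short film: 6.778 Mbps × 360 s = 2440.1 Mb
Twitch VOD: 5.658 Mbps × 15060 s = 85209.5 Mb
animated explainer: 4.898 Mbps × 180 s = 881.6 Mb
Total: 88531.2 Mb = 11066.4 MB.
At 300 Mbps: 88531.2 / 300 = 295 s ≈ 4.92 minutes.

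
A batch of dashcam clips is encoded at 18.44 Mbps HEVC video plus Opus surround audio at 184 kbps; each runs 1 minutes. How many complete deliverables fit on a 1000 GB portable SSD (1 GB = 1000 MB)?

7159

Audio: 184 kbps = 0.184 Mbps.
Total bitrate: 18.624 Mbps.
Per item: 18.624 Mbps × 60 s = 1,117 Mb = 139.7 MB.
Capacity: 1000 GB = 8,000,000 Mb; 7159.22 items → 7159 complete.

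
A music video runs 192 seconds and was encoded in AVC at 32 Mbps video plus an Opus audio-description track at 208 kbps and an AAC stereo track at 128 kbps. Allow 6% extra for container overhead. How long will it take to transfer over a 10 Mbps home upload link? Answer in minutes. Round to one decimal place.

11.0 minutes

Audio total: 208 + 128 = 336 kbps = 0.336 Mbps.
Total bitrate: 32.336 Mbps.
File: 32.336 Mbps × 192 s = 6208.5 Mb.
With 6% container overhead: ×1.06. → 6581.0 Mb.
At 10 Mbps: 6581.0 / 10 = 658.1 s ≈ 11 minutes.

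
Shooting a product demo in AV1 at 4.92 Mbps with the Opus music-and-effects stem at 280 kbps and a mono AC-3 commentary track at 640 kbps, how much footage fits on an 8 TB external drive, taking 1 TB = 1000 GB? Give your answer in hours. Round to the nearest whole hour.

3044 hours

Audio total: 280 + 640 = 920 kbps = 0.920 Mbps.
Total bitrate: 4.92 + 0.920 = 5.840 Mbps.
Capacity: 8 TB = 64,000,000 Mb.
Recording time: 64,000,000 / 5.840 = 10,958,904 s ≈ 3,044 hours.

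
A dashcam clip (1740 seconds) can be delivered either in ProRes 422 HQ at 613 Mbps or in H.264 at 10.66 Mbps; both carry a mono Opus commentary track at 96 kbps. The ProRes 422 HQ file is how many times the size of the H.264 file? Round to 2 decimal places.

Audio: 96 kbps = 0.096 Mbps.
ProRes 422 HQ: 613.096 Mbps × 1740 s = 1066787.0 Mb = 133.348 GB.
H.264: 10.756 Mbps × 1740 s = 18715.4 Mb = 2.339 GB.
Ratio: 133.348 / 2.339 = 57.000.

57.00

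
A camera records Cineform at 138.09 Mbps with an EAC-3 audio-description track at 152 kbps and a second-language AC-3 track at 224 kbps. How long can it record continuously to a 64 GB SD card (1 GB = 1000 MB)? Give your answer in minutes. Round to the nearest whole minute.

62 minutes

Audio total: 152 + 224 = 376 kbps = 0.376 Mbps.
Total bitrate: 138.09 + 0.376 = 138.466 Mbps.
Capacity: 64 GB = 512,000 Mb.
Recording time: 512,000 / 138.466 = 3,698 s ≈ 61.6 minutes.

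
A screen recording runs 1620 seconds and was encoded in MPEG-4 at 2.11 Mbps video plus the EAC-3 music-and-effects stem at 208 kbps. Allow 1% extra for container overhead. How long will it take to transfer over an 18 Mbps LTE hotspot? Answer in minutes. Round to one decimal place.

Audio: 208 kbps = 0.208 Mbps.
Total bitrate: 2.318 Mbps.
File: 2.318 Mbps × 1620 s = 3755.2 Mb.
With 1% container overhead: ×1.01. → 3792.7 Mb.
At 18 Mbps: 3792.7 / 18 = 210.7 s ≈ 3.51 minutes.

3.5 minutes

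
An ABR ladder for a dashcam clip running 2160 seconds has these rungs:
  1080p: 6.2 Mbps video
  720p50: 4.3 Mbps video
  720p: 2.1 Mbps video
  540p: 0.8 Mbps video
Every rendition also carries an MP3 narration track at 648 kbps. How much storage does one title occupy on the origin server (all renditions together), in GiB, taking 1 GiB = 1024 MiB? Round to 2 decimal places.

Audio: 648 kbps = 0.648 Mbps.
Sum of rendition bitrates: (6.2+0.648) + (4.3+0.648) + (2.1+0.648) + (0.8+0.648) = 15.992 Mbps.
× 2160 s = 34,543 Mb = 4,318 MB = 4.021 GiB.

4.02 GiB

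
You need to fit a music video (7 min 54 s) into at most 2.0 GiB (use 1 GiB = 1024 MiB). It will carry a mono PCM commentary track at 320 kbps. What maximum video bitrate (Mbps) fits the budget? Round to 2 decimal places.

Budget: 2.0 GiB = 17179.9 Mb.
7 min 54 s = 474 s
Total bitrate budget: 17179.9 Mb / 474 s = 36.244 Mbps.
Audio: 320 kbps = 0.320 Mbps.
Video: 36.244 − 0.320 = 35.924 Mbps.

35.92 Mbps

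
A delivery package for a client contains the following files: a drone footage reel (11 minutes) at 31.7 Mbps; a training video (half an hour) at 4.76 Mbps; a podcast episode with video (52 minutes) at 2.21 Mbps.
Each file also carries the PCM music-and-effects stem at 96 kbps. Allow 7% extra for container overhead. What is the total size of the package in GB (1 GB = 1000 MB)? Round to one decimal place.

Audio: 96 kbps = 0.096 Mbps.
drone footage reel: 31.796 Mbps × 660 s × 1.07 = 22454.3 Mb
training video: 4.856 Mbps × 1800 s × 1.07 = 9352.7 Mb
podcast episode with video: 2.306 Mbps × 3120 s × 1.07 = 7698.4 Mb
Total: 39505.3 Mb = 4938.2 MB.
= 4.938 GB.

4.9 GB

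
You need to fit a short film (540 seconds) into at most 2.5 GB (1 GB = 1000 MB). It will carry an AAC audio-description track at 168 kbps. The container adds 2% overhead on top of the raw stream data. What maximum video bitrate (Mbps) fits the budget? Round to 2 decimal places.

Budget: 2.5 GB = 20000.0 Mb.
Stream payload after overhead: 20000.0 / 1.02 = 19607.8 Mb.
Total bitrate budget: 19607.8 Mb / 540 s = 36.311 Mbps.
Audio: 168 kbps = 0.168 Mbps.
Video: 36.311 − 0.168 = 36.143 Mbps.

36.14 Mbps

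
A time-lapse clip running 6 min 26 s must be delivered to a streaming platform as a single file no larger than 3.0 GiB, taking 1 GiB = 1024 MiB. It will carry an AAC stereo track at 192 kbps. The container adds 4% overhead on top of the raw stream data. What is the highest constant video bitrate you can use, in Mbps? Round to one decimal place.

64.0 Mbps

Budget: 3.0 GiB = 25769.8 Mb.
Stream payload after overhead: 25769.8 / 1.04 = 24778.7 Mb.
6 min 26 s = 386 s
Total bitrate budget: 24778.7 Mb / 386 s = 64.193 Mbps.
Audio: 192 kbps = 0.192 Mbps.
Video: 64.193 − 0.192 = 64.001 Mbps.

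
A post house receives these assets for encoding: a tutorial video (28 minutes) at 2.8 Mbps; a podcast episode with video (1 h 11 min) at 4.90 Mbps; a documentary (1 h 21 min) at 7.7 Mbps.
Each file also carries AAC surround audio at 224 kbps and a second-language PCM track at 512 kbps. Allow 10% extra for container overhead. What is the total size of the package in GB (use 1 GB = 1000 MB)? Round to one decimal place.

Audio total: 224 + 512 = 736 kbps = 0.736 Mbps.
tutorial video: 3.536 Mbps × 1680 s × 1.10 = 6534.5 Mb
podcast episode with video: 5.636 Mbps × 4260 s × 1.10 = 26410.3 Mb
documentary: 8.436 Mbps × 4860 s × 1.10 = 45098.9 Mb
Total: 78043.7 Mb = 9755.5 MB.
= 9.755 GB.

9.8 GB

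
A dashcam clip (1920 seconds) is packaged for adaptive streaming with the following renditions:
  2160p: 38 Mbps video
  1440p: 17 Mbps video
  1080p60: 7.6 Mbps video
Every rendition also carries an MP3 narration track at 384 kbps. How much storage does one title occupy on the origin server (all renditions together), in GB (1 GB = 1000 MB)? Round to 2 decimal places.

Audio: 384 kbps = 0.384 Mbps.
Sum of rendition bitrates: (38+0.384) + (17+0.384) + (7.6+0.384) = 63.752 Mbps.
× 1920 s = 122,404 Mb = 15,300 MB = 15.30 GB.

15.30 GB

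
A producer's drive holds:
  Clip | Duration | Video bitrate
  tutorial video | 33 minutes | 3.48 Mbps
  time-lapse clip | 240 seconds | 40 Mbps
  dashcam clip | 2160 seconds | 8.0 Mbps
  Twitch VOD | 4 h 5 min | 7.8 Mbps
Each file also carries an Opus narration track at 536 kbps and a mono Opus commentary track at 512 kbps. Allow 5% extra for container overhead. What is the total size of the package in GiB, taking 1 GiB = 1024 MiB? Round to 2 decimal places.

20.59 GiB

Audio total: 536 + 512 = 1048 kbps = 1.048 Mbps.
tutorial video: 4.528 Mbps × 1980 s × 1.05 = 9413.7 Mb
time-lapse clip: 41.048 Mbps × 240 s × 1.05 = 10344.1 Mb
dashcam clip: 9.048 Mbps × 2160 s × 1.05 = 20520.9 Mb
Twitch VOD: 8.848 Mbps × 14700 s × 1.05 = 136568.9 Mb
Total: 176847.6 Mb = 22105.9 MB.
= 20.59 GiB.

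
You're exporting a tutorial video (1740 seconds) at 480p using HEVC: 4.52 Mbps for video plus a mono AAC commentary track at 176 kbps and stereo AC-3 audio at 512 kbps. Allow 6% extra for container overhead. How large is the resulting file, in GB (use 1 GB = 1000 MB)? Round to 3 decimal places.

1.201 GB

Audio total: 176 + 512 = 688 kbps = 0.688 Mbps.
Total bitrate: 4.52 + 0.688 = 5.208 Mbps.
Stream data: 5.208 Mbps × 1740 s = 9061.9 Mb.
With 6% container overhead: ×1.06.
9,606 Mb ÷ 8 = 1,201 MB → 1.201 GB.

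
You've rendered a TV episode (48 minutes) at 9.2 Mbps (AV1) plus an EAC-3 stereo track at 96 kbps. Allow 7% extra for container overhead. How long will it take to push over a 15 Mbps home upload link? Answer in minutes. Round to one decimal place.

31.8 minutes

48 min = 2880 s
Audio: 96 kbps = 0.096 Mbps.
Total bitrate: 9.296 Mbps.
File: 9.296 Mbps × 2880 s = 26772.5 Mb.
With 7% container overhead: ×1.07. → 28646.6 Mb.
At 15 Mbps: 28646.6 / 15 = 1909.8 s ≈ 31.8 minutes.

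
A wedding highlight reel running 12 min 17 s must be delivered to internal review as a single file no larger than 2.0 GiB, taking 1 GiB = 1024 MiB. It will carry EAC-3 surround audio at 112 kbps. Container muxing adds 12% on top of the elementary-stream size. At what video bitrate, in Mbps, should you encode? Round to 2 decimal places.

20.70 Mbps

Budget: 2.0 GiB = 17179.9 Mb.
Stream payload after overhead: 17179.9 / 1.12 = 15339.2 Mb.
12 min 17 s = 737 s
Total bitrate budget: 15339.2 Mb / 737 s = 20.813 Mbps.
Audio: 112 kbps = 0.112 Mbps.
Video: 20.813 − 0.112 = 20.701 Mbps.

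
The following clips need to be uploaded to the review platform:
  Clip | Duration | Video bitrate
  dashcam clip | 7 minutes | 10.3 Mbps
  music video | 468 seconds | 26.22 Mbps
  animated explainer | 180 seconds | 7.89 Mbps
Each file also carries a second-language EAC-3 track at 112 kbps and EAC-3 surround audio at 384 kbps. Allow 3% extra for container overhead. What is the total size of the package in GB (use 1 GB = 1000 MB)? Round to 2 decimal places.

Audio total: 112 + 384 = 496 kbps = 0.496 Mbps.
dashcam clip: 10.796 Mbps × 420 s × 1.03 = 4670.3 Mb
music video: 26.716 Mbps × 468 s × 1.03 = 12878.2 Mb
animated explainer: 8.386 Mbps × 180 s × 1.03 = 1554.8 Mb
Total: 19103.3 Mb = 2387.9 MB.
= 2.388 GB.

2.39 GB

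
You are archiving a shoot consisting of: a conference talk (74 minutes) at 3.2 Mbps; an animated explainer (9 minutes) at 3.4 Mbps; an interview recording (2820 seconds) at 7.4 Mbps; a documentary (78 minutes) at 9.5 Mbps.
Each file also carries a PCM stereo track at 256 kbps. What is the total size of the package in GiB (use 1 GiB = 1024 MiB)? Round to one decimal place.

Audio: 256 kbps = 0.256 Mbps.
conference talk: 3.456 Mbps × 4440 s = 15344.6 Mb
animated explainer: 3.656 Mbps × 540 s = 1974.2 Mb
interview recording: 7.656 Mbps × 2820 s = 21589.9 Mb
documentary: 9.756 Mbps × 4680 s = 45658.1 Mb
Total: 84566.9 Mb = 10570.9 MB.
= 9.845 GiB.

9.8 GiB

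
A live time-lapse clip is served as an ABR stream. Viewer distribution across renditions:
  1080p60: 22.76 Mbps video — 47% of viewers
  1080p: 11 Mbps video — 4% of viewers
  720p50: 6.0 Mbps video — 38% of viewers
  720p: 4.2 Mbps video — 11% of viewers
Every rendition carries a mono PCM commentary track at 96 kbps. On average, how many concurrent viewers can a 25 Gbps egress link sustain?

1788

Audio: 96 kbps = 0.096 Mbps.
Average per-viewer bitrate: 0.47×22.856 + 0.04×11.096 + 0.38×6.096 + 0.11×4.296 = 13.975 Mbps.
25 Gbps = 25,000 Mbps; 25,000 / 13.975 = 1788.88 → 1788.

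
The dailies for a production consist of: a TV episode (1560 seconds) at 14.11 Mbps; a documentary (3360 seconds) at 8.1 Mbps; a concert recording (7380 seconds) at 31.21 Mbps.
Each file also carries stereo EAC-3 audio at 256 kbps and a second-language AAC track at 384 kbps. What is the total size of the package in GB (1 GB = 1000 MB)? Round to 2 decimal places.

Audio total: 256 + 384 = 640 kbps = 0.640 Mbps.
TV episode: 14.750 Mbps × 1560 s = 23010.0 Mb
documentary: 8.740 Mbps × 3360 s = 29366.4 Mb
concert recording: 31.850 Mbps × 7380 s = 235053.0 Mb
Total: 287429.4 Mb = 35928.7 MB.
= 35.93 GB.

35.93 GB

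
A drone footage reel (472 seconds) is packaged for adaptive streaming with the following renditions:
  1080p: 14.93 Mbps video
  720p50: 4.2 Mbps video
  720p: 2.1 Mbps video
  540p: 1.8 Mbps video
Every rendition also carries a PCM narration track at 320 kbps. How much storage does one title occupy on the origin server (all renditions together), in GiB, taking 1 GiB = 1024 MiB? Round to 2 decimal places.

1.34 GiB

Audio: 320 kbps = 0.320 Mbps.
Sum of rendition bitrates: (14.93+0.320) + (4.2+0.320) + (2.1+0.320) + (1.8+0.320) = 24.310 Mbps.
× 472 s = 11,474 Mb = 1,434 MB = 1.336 GiB.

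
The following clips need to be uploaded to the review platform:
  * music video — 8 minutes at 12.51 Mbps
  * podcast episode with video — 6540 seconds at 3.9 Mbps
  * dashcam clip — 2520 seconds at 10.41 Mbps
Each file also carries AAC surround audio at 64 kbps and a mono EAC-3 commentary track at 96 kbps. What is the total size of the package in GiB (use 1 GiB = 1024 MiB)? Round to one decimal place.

6.9 GiB

Audio total: 64 + 96 = 160 kbps = 0.160 Mbps.
music video: 12.670 Mbps × 480 s = 6081.6 Mb
podcast episode with video: 4.060 Mbps × 6540 s = 26552.4 Mb
dashcam clip: 10.570 Mbps × 2520 s = 26636.4 Mb
Total: 59270.4 Mb = 7408.8 MB.
= 6.900 GiB.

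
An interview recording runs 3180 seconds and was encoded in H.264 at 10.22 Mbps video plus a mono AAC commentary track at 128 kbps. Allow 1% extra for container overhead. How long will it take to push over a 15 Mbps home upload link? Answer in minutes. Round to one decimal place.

36.9 minutes

Audio: 128 kbps = 0.128 Mbps.
Total bitrate: 10.348 Mbps.
File: 10.348 Mbps × 3180 s = 32906.6 Mb.
With 1% container overhead: ×1.01. → 33235.7 Mb.
At 15 Mbps: 33235.7 / 15 = 2215.7 s ≈ 36.9 minutes.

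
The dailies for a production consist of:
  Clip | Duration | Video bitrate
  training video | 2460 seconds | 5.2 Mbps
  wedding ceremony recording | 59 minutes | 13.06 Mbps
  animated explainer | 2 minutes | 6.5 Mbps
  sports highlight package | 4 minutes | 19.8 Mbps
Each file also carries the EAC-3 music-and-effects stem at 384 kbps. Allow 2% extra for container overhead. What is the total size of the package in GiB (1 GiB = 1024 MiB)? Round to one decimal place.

8.0 GiB

Audio: 384 kbps = 0.384 Mbps.
training video: 5.584 Mbps × 2460 s × 1.02 = 14011.4 Mb
wedding ceremony recording: 13.444 Mbps × 3540 s × 1.02 = 48543.6 Mb
animated explainer: 6.884 Mbps × 120 s × 1.02 = 842.6 Mb
sports highlight package: 20.184 Mbps × 240 s × 1.02 = 4941.0 Mb
Total: 68338.6 Mb = 8542.3 MB.
= 7.956 GiB.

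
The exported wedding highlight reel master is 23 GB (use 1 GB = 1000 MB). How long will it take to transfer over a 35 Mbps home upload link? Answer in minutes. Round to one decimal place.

87.6 minutes

File: 23 GB = 184000.0 Mb.
At 35 Mbps: 184000.0 / 35 = 5257.1 s ≈ 87.6 minutes.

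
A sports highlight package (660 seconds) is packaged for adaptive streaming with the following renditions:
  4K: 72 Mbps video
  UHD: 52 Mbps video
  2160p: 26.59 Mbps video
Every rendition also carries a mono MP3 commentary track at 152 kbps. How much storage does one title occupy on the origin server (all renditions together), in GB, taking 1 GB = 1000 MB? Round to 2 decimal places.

Audio: 152 kbps = 0.152 Mbps.
Sum of rendition bitrates: (72+0.152) + (52+0.152) + (26.59+0.152) = 151.046 Mbps.
× 660 s = 99,690 Mb = 12,461 MB = 12.46 GB.

12.46 GB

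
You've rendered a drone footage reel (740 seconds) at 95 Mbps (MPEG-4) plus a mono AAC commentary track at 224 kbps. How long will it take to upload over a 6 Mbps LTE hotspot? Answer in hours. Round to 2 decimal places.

Audio: 224 kbps = 0.224 Mbps.
Total bitrate: 95.224 Mbps.
File: 95.224 Mbps × 740 s = 70465.8 Mb.
At 6 Mbps: 70465.8 / 6 = 11744.3 s ≈ 3.26 hours.

3.26 hours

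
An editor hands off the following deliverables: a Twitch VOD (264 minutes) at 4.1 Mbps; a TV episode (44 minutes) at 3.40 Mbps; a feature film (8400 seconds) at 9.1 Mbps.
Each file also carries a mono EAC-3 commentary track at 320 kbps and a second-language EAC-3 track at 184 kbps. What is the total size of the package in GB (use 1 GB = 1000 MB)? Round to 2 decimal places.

20.49 GB

Audio total: 320 + 184 = 504 kbps = 0.504 Mbps.
Twitch VOD: 4.604 Mbps × 15840 s = 72927.4 Mb
TV episode: 3.904 Mbps × 2640 s = 10306.6 Mb
feature film: 9.604 Mbps × 8400 s = 80673.6 Mb
Total: 163907.5 Mb = 20488.4 MB.
= 20.49 GB.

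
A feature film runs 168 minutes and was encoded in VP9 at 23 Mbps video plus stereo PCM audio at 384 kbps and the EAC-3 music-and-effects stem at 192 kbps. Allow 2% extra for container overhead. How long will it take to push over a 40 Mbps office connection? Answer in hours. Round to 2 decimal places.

168 min = 10080 s
Audio total: 384 + 192 = 576 kbps = 0.576 Mbps.
Total bitrate: 23.576 Mbps.
File: 23.576 Mbps × 10080 s = 237646.1 Mb.
With 2% container overhead: ×1.02. → 242399.0 Mb.
At 40 Mbps: 242399.0 / 40 = 6060.0 s ≈ 1.68 hours.

1.68 hours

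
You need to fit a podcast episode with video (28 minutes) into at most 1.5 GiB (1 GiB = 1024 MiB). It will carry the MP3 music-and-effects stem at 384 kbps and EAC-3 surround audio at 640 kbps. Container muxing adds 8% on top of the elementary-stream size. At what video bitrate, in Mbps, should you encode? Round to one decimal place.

6.1 Mbps

Budget: 1.5 GiB = 12884.9 Mb.
Stream payload after overhead: 12884.9 / 1.08 = 11930.5 Mb.
28 min = 1680 s
Total bitrate budget: 11930.5 Mb / 1680 s = 7.101 Mbps.
Audio total: 384 + 640 = 1024 kbps = 1.024 Mbps.
Video: 7.101 − 1.024 = 6.077 Mbps.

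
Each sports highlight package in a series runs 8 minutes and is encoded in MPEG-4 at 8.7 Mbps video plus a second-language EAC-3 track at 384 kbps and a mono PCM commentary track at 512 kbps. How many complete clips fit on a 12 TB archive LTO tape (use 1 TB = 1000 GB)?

8 min = 480 s
Audio total: 384 + 512 = 896 kbps = 0.896 Mbps.
Total bitrate: 9.596 Mbps.
Per item: 9.596 Mbps × 480 s = 4,606 Mb = 575.8 MB.
Capacity: 12 TB = 96,000,000 Mb; 20842.02 items → 20842 complete.

20842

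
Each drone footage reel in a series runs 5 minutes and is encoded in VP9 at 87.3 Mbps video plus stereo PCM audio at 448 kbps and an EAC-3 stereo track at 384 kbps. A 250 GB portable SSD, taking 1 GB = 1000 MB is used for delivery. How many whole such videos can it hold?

75

5 min = 300 s
Audio total: 448 + 384 = 832 kbps = 0.832 Mbps.
Total bitrate: 88.132 Mbps.
Per item: 88.132 Mbps × 300 s = 26,440 Mb = 3,305 MB.
Capacity: 250 GB = 2,000,000 Mb; 75.64 items → 75 complete.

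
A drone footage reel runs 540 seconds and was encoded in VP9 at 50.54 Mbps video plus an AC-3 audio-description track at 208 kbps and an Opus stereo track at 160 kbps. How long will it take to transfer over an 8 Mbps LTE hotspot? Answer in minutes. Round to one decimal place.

57.3 minutes

Audio total: 208 + 160 = 368 kbps = 0.368 Mbps.
Total bitrate: 50.908 Mbps.
File: 50.908 Mbps × 540 s = 27490.3 Mb.
At 8 Mbps: 27490.3 / 8 = 3436.3 s ≈ 57.3 minutes.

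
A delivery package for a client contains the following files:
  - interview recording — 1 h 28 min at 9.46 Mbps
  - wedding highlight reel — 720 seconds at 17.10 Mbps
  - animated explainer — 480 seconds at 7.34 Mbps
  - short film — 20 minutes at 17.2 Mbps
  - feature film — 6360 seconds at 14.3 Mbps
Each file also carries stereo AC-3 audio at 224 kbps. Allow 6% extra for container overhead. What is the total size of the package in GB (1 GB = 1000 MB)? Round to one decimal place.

Audio: 224 kbps = 0.224 Mbps.
interview recording: 9.684 Mbps × 5280 s × 1.06 = 54199.4 Mb
wedding highlight reel: 17.324 Mbps × 720 s × 1.06 = 13221.7 Mb
animated explainer: 7.564 Mbps × 480 s × 1.06 = 3848.6 Mb
short film: 17.424 Mbps × 1200 s × 1.06 = 22163.3 Mb
feature film: 14.524 Mbps × 6360 s × 1.06 = 97915.0 Mb
Total: 191348.0 Mb = 23918.5 MB.
= 23.92 GB.

23.9 GB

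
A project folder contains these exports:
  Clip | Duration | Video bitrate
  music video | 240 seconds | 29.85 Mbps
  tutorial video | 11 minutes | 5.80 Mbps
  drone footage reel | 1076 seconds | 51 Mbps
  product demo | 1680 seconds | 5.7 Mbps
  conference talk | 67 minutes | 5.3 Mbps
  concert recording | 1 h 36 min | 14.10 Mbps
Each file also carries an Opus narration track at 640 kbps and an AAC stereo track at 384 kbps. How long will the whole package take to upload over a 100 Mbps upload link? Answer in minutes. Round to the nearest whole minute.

Audio total: 640 + 384 = 1024 kbps = 1.024 Mbps.
music video: 30.874 Mbps × 240 s = 7409.8 Mb
tutorial video: 6.824 Mbps × 660 s = 4503.8 Mb
drone footage reel: 52.024 Mbps × 1076 s = 55977.8 Mb
product demo: 6.724 Mbps × 1680 s = 11296.3 Mb
conference talk: 6.324 Mbps × 4020 s = 25422.5 Mb
concert recording: 15.124 Mbps × 5760 s = 87114.2 Mb
Total: 191724.5 Mb = 23965.6 MB.
At 100 Mbps: 191724.5 / 100 = 1917 s ≈ 32 minutes.

32 minutes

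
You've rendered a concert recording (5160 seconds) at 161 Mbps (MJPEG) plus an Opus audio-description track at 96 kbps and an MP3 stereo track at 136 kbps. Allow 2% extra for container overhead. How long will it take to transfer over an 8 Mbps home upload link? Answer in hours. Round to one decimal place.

29.5 hours

Audio total: 96 + 136 = 232 kbps = 0.232 Mbps.
Total bitrate: 161.232 Mbps.
File: 161.232 Mbps × 5160 s = 831957.1 Mb.
With 2% container overhead: ×1.02. → 848596.3 Mb.
At 8 Mbps: 848596.3 / 8 = 106074.5 s ≈ 29.5 hours.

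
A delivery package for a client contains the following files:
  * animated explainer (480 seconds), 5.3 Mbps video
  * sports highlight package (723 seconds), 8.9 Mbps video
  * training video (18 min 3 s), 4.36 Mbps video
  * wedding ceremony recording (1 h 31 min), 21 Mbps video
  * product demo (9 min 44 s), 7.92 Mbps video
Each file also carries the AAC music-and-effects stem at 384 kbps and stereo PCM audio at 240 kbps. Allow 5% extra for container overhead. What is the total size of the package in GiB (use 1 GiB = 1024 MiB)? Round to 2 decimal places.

16.89 GiB

Audio total: 384 + 240 = 624 kbps = 0.624 Mbps.
animated explainer: 5.924 Mbps × 480 s × 1.05 = 2985.7 Mb
sports highlight package: 9.524 Mbps × 723 s × 1.05 = 7230.1 Mb
training video: 4.984 Mbps × 1083 s × 1.05 = 5667.6 Mb
wedding ceremony recording: 21.624 Mbps × 5460 s × 1.05 = 123970.4 Mb
product demo: 8.544 Mbps × 584 s × 1.05 = 5239.2 Mb
Total: 145093.0 Mb = 18136.6 MB.
= 16.89 GiB.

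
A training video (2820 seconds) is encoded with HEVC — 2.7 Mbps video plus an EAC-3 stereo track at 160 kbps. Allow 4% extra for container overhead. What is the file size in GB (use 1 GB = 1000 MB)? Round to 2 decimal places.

Audio: 160 kbps = 0.160 Mbps.
Total bitrate: 2.7 + 0.160 = 2.860 Mbps.
Stream data: 2.860 Mbps × 2820 s = 8065.2 Mb.
With 4% container overhead: ×1.04.
8,388 Mb ÷ 8 = 1,048 MB → 1.048 GB.

1.05 GB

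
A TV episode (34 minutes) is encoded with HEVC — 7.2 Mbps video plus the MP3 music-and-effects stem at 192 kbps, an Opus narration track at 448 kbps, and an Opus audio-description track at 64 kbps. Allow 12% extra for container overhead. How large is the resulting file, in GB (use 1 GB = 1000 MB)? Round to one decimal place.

34 min = 2040 s
Audio total: 192 + 448 + 64 = 704 kbps = 0.704 Mbps.
Total bitrate: 7.2 + 0.704 = 7.904 Mbps.
Stream data: 7.904 Mbps × 2040 s = 16124.2 Mb.
With 12% container overhead: ×1.12.
18,059 Mb ÷ 8 = 2,257 MB → 2.257 GB.

2.3 GB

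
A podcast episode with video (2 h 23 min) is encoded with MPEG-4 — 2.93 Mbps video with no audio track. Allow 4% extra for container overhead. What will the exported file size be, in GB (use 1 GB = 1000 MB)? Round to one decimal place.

2 h 23 min = 143 min = 8580 s
Total bitrate: 2.93 Mbps.
Stream data: 2.930 Mbps × 8580 s = 25139.4 Mb.
With 4% container overhead: ×1.04.
26,145 Mb ÷ 8 = 3,268 MB → 3.268 GB.

3.3 GB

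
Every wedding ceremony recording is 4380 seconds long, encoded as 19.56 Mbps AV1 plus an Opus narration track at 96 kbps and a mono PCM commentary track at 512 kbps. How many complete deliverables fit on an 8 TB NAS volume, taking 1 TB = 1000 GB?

724

Audio total: 96 + 512 = 608 kbps = 0.608 Mbps.
Total bitrate: 20.168 Mbps.
Per item: 20.168 Mbps × 4380 s = 88,336 Mb = 11,042 MB.
Capacity: 8 TB = 64,000,000 Mb; 724.51 items → 724 complete.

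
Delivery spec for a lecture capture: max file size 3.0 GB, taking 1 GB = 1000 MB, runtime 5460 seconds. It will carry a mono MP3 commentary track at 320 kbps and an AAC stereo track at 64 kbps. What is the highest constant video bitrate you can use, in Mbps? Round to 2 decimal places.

4.01 Mbps

Budget: 3.0 GB = 24000.0 Mb.
Total bitrate budget: 24000.0 Mb / 5460 s = 4.396 Mbps.
Audio total: 320 + 64 = 384 kbps = 0.384 Mbps.
Video: 4.396 − 0.384 = 4.012 Mbps.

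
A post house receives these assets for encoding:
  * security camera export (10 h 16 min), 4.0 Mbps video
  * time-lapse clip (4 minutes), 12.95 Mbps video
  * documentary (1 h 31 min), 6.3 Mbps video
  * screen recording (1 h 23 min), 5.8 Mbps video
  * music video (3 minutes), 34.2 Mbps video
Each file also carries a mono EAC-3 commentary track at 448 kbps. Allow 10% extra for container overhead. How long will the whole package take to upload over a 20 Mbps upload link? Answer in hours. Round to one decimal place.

3.7 hours

Audio: 448 kbps = 0.448 Mbps.
security camera export: 4.448 Mbps × 36960 s × 1.10 = 180837.9 Mb
time-lapse clip: 13.398 Mbps × 240 s × 1.10 = 3537.1 Mb
documentary: 6.748 Mbps × 5460 s × 1.10 = 40528.5 Mb
screen recording: 6.248 Mbps × 4980 s × 1.10 = 34226.5 Mb
music video: 34.648 Mbps × 180 s × 1.10 = 6860.3 Mb
Total: 265990.3 Mb = 33248.8 MB.
At 20 Mbps: 265990.3 / 20 = 13300 s ≈ 3.69 hours.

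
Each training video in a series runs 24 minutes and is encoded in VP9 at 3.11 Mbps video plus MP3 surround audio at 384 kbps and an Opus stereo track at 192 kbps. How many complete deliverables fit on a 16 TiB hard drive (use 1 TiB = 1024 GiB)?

26515

24 min = 1440 s
Audio total: 384 + 192 = 576 kbps = 0.576 Mbps.
Total bitrate: 3.686 Mbps.
Per item: 3.686 Mbps × 1440 s = 5,308 Mb = 663.5 MB.
Capacity: 16 TiB = 140,737,488 Mb; 26515.02 items → 26515 complete.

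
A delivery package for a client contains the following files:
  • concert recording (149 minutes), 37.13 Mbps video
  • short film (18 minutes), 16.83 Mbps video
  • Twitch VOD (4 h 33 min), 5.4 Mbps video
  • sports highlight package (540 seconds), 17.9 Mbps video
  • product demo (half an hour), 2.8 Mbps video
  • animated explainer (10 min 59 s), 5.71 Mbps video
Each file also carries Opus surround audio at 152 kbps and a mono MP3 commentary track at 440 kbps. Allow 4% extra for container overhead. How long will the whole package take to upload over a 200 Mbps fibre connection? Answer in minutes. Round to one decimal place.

41.1 minutes

Audio total: 152 + 440 = 592 kbps = 0.592 Mbps.
concert recording: 37.722 Mbps × 8940 s × 1.04 = 350724.1 Mb
short film: 17.422 Mbps × 1080 s × 1.04 = 19568.4 Mb
Twitch VOD: 5.992 Mbps × 16380 s × 1.04 = 102074.9 Mb
sports highlight package: 18.492 Mbps × 540 s × 1.04 = 10385.1 Mb
product demo: 3.392 Mbps × 1800 s × 1.04 = 6349.8 Mb
animated explainer: 6.302 Mbps × 659 s × 1.04 = 4319.1 Mb
Total: 493421.4 Mb = 61677.7 MB.
At 200 Mbps: 493421.4 / 200 = 2467 s ≈ 41.1 minutes.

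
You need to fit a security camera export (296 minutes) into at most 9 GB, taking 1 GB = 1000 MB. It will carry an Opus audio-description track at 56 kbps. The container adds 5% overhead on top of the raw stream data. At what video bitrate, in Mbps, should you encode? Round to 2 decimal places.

3.81 Mbps

Budget: 9 GB = 72000.0 Mb.
Stream payload after overhead: 72000.0 / 1.05 = 68571.4 Mb.
296 min = 17760 s
Total bitrate budget: 68571.4 Mb / 17760 s = 3.861 Mbps.
Audio: 56 kbps = 0.056 Mbps.
Video: 3.861 − 0.056 = 3.805 Mbps.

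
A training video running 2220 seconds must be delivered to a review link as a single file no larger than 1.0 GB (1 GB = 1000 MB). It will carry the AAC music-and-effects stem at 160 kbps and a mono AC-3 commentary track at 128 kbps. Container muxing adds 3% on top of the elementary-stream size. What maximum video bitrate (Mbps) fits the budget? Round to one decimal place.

Budget: 1.0 GB = 8000.0 Mb.
Stream payload after overhead: 8000.0 / 1.03 = 7767.0 Mb.
Total bitrate budget: 7767.0 Mb / 2220 s = 3.499 Mbps.
Audio total: 160 + 128 = 288 kbps = 0.288 Mbps.
Video: 3.499 − 0.288 = 3.211 Mbps.

3.2 Mbps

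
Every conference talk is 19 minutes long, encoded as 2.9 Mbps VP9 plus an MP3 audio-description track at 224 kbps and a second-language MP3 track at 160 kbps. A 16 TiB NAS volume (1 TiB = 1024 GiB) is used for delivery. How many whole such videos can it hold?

37592

19 min = 1140 s
Audio total: 224 + 160 = 384 kbps = 0.384 Mbps.
Total bitrate: 3.284 Mbps.
Per item: 3.284 Mbps × 1140 s = 3,744 Mb = 468.0 MB.
Capacity: 16 TiB = 140,737,488 Mb; 37592.55 items → 37592 complete.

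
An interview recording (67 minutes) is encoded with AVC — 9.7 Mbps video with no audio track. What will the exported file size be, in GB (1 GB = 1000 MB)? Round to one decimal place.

67 min = 4020 s
Total bitrate: 9.7 Mbps.
Stream data: 9.700 Mbps × 4020 s = 38994.0 Mb.
38,994 Mb ÷ 8 = 4,874 MB → 4.874 GB.

4.9 GB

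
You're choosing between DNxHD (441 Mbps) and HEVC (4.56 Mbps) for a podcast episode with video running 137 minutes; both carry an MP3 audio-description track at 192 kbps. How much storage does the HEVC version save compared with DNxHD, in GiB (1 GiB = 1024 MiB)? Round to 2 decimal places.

417.64 GiB

137 min = 8220 s
Audio: 192 kbps = 0.192 Mbps.
DNxHD: 441.192 Mbps × 8220 s = 3626598.2 Mb = 422.192 GiB.
HEVC: 4.752 Mbps × 8220 s = 39061.4 Mb = 4.547 GiB.
Saving: 422.192 − 4.547 = 417.644 GiB.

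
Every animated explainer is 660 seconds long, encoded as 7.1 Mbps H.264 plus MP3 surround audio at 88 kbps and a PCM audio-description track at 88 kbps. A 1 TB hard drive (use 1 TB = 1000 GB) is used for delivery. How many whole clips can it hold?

Audio total: 88 + 88 = 176 kbps = 0.176 Mbps.
Total bitrate: 7.276 Mbps.
Per item: 7.276 Mbps × 660 s = 4,802 Mb = 600.3 MB.
Capacity: 1 TB = 8,000,000 Mb; 1665.92 items → 1665 complete.

1665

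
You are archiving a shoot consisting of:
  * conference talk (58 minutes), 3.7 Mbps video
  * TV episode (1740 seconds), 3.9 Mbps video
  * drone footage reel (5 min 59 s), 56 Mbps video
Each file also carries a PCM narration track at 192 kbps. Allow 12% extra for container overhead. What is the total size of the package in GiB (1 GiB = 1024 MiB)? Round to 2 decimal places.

Audio: 192 kbps = 0.192 Mbps.
conference talk: 3.892 Mbps × 3480 s × 1.12 = 15169.5 Mb
TV episode: 4.092 Mbps × 1740 s × 1.12 = 7974.5 Mb
drone footage reel: 56.192 Mbps × 359 s × 1.12 = 22593.7 Mb
Total: 45737.6 Mb = 5717.2 MB.
= 5.325 GiB.

5.32 GiB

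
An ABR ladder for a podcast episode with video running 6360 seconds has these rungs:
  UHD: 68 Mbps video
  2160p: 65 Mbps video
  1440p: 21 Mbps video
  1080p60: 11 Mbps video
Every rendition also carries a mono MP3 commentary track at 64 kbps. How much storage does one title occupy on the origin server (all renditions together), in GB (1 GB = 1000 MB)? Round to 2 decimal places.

Audio: 64 kbps = 0.064 Mbps.
Sum of rendition bitrates: (68+0.064) + (65+0.064) + (21+0.064) + (11+0.064) = 165.256 Mbps.
× 6360 s = 1,051,028 Mb = 131,379 MB = 131.4 GB.

131.38 GB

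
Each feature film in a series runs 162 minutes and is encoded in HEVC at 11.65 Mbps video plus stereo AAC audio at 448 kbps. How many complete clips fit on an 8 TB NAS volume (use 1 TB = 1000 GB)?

544

162 min = 9720 s
Audio: 448 kbps = 0.448 Mbps.
Total bitrate: 12.098 Mbps.
Per item: 12.098 Mbps × 9720 s = 117,593 Mb = 14,699 MB.
Capacity: 8 TB = 64,000,000 Mb; 544.25 items → 544 complete.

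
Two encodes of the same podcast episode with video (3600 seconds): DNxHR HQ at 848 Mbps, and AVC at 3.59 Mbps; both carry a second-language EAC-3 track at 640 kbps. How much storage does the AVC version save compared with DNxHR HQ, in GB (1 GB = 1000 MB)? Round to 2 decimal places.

379.98 GB

Audio: 640 kbps = 0.640 Mbps.
DNxHR HQ: 848.640 Mbps × 3600 s = 3055104.0 Mb = 381.888 GB.
AVC: 4.230 Mbps × 3600 s = 15228.0 Mb = 1.903 GB.
Saving: 381.888 − 1.903 = 379.985 GB.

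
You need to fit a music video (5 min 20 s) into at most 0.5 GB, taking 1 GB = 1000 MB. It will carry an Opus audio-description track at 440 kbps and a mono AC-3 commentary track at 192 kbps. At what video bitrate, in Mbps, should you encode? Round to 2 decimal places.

11.87 Mbps

Budget: 0.5 GB = 4000.0 Mb.
5 min 20 s = 320 s
Total bitrate budget: 4000.0 Mb / 320 s = 12.500 Mbps.
Audio total: 440 + 192 = 632 kbps = 0.632 Mbps.
Video: 12.500 − 0.632 = 11.868 Mbps.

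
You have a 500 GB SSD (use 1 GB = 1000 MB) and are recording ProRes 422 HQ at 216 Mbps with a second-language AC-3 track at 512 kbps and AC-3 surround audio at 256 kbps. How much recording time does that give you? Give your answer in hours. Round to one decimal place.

Audio total: 512 + 256 = 768 kbps = 0.768 Mbps.
Total bitrate: 216 + 0.768 = 216.768 Mbps.
Capacity: 500 GB = 4,000,000 Mb.
Recording time: 4,000,000 / 216.768 = 18,453 s ≈ 5.13 hours.

5.1 hours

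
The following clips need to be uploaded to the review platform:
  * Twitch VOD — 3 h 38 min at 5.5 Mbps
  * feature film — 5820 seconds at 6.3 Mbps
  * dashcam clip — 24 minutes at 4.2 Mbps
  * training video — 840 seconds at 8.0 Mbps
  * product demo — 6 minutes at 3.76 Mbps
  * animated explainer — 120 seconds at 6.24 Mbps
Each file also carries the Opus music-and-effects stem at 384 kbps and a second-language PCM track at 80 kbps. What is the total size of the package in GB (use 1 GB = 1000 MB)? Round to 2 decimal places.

16.69 GB

Audio total: 384 + 80 = 464 kbps = 0.464 Mbps.
Twitch VOD: 5.964 Mbps × 13080 s = 78009.1 Mb
feature film: 6.764 Mbps × 5820 s = 39366.5 Mb
dashcam clip: 4.664 Mbps × 1440 s = 6716.2 Mb
training video: 8.464 Mbps × 840 s = 7109.8 Mb
product demo: 4.224 Mbps × 360 s = 1520.6 Mb
animated explainer: 6.704 Mbps × 120 s = 804.5 Mb
Total: 133526.6 Mb = 16690.8 MB.
= 16.69 GB.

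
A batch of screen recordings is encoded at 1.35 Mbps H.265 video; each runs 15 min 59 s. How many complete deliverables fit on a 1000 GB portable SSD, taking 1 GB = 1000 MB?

15 min 59 s = 959 s
Per item: 1.350 Mbps × 959 s = 1,295 Mb = 161.8 MB.
Capacity: 1000 GB = 8,000,000 Mb; 6179.28 items → 6179 complete.

6179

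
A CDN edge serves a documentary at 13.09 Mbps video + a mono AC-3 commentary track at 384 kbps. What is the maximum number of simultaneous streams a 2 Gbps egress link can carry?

Audio: 384 kbps = 0.384 Mbps.
Per-viewer media rate: 13.474 Mbps.
2 Gbps = 2,000 Mbps; 2,000 / 13.474 = 148.43 → 148 viewers.

148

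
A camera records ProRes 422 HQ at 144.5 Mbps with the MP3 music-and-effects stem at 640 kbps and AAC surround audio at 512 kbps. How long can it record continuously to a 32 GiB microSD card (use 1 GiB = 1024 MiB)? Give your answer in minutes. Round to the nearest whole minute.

Audio total: 640 + 512 = 1152 kbps = 1.152 Mbps.
Total bitrate: 144.5 + 1.152 = 145.652 Mbps.
Capacity: 32 GiB = 274,878 Mb.
Recording time: 274,878 / 145.652 = 1,887 s ≈ 31.5 minutes.

31 minutes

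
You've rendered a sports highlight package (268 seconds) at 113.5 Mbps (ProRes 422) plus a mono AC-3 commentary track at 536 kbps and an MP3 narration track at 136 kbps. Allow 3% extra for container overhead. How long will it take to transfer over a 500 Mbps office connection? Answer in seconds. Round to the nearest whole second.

63 seconds

Audio total: 536 + 136 = 672 kbps = 0.672 Mbps.
Total bitrate: 114.172 Mbps.
File: 114.172 Mbps × 268 s = 30598.1 Mb.
With 3% container overhead: ×1.03. → 31516.0 Mb.
At 500 Mbps: 31516.0 / 500 = 63.0 s ≈ 63 seconds.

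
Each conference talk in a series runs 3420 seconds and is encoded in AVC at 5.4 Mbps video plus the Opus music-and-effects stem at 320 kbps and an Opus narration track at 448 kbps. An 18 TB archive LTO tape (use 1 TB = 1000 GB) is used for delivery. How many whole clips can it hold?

Audio total: 320 + 448 = 768 kbps = 0.768 Mbps.
Total bitrate: 6.168 Mbps.
Per item: 6.168 Mbps × 3420 s = 21,095 Mb = 2,637 MB.
Capacity: 18 TB = 144,000,000 Mb; 6826.40 items → 6826 complete.

6826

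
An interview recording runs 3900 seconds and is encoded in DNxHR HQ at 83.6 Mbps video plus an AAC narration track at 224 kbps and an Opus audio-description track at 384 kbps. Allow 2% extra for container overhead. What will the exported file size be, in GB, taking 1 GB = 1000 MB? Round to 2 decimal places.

Audio total: 224 + 384 = 608 kbps = 0.608 Mbps.
Total bitrate: 83.6 + 0.608 = 84.208 Mbps.
Stream data: 84.208 Mbps × 3900 s = 328411.2 Mb.
With 2% container overhead: ×1.02.
334,979 Mb ÷ 8 = 41,872 MB → 41.87 GB.

41.87 GB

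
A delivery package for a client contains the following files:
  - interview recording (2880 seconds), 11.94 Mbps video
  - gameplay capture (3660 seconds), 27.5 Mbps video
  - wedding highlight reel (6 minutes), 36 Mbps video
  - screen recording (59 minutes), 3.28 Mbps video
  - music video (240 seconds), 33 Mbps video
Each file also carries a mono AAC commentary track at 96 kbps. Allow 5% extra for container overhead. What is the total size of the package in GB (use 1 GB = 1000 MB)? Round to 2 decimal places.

Audio: 96 kbps = 0.096 Mbps.
interview recording: 12.036 Mbps × 2880 s × 1.05 = 36396.9 Mb
gameplay capture: 27.596 Mbps × 3660 s × 1.05 = 106051.4 Mb
wedding highlight reel: 36.096 Mbps × 360 s × 1.05 = 13644.3 Mb
screen recording: 3.376 Mbps × 3540 s × 1.05 = 12548.6 Mb
music video: 33.096 Mbps × 240 s × 1.05 = 8340.2 Mb
Total: 176981.4 Mb = 22122.7 MB.
= 22.12 GB.

22.12 GB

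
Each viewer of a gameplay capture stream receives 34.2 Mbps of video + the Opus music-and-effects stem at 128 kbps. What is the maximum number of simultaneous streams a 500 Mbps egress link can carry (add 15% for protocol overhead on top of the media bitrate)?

Audio: 128 kbps = 0.128 Mbps.
Per-viewer media rate: 34.328 Mbps.
On the wire with 15% overhead: 39.477 Mbps.
500 Mbps = 500.0 Mbps; 500.0 / 39.477 = 12.67 → 12 viewers.

12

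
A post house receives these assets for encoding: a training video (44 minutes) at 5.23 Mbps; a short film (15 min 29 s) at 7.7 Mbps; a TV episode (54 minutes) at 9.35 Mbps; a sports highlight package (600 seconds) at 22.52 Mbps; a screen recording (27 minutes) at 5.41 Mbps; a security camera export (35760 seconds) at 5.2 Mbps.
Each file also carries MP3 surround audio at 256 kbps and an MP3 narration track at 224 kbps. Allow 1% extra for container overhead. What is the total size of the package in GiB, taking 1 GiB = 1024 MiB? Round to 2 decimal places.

Audio total: 256 + 224 = 480 kbps = 0.480 Mbps.
training video: 5.710 Mbps × 2640 s × 1.01 = 15225.1 Mb
short film: 8.180 Mbps × 929 s × 1.01 = 7675.2 Mb
TV episode: 9.830 Mbps × 3240 s × 1.01 = 32167.7 Mb
sports highlight package: 23.000 Mbps × 600 s × 1.01 = 13938.0 Mb
screen recording: 5.890 Mbps × 1620 s × 1.01 = 9637.2 Mb
security camera export: 5.680 Mbps × 35760 s × 1.01 = 205148.0 Mb
Total: 283791.2 Mb = 35473.9 MB.
= 33.04 GiB.

33.04 GiB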